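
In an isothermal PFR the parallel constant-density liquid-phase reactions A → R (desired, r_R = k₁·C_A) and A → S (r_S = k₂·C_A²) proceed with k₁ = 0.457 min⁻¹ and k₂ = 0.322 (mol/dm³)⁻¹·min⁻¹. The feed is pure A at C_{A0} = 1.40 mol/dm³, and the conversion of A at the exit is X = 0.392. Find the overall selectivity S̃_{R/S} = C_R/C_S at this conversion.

C_A = C_{A0}(1−X) = 0.8512 mol/dm³.
Along a PFR/batch, dC_R/dC_A = −r_R/(r_R+r_S) = −k₁/(k₁+k₂·C_A).
Integrating from C_{A0} to C_A: C_R = (0.457/0.322)·ln[(0.457+0.322·1.40)/(0.457+0.322·0.851)] = 1.419·ln(0.9078/0.7311) = 0.3073 mol/dm³.
C_S = (C_{A0}−C_A)−C_R = 0.2415 mol/dm³; S̃_{R/S} = 0.3073/0.2415 = 1.27.

1.27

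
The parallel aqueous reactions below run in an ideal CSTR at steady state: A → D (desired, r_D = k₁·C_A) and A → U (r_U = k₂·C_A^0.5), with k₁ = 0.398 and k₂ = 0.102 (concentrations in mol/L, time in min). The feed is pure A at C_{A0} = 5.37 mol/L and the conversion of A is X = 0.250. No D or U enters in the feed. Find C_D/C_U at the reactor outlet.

7.83

Exit C_A = C_{A0}(1−X) = 5.37×0.750 = 4.027 mol/L.
A CSTR operates uniformly at the exit composition, giving r_D = 1.603 and r_U = 0.2047 (each k·C_A^n at C_A = 4.027).
Overall selectivity = C_D/C_U = r_Dτ/(r_Uτ) = r_D/r_U = 7.83.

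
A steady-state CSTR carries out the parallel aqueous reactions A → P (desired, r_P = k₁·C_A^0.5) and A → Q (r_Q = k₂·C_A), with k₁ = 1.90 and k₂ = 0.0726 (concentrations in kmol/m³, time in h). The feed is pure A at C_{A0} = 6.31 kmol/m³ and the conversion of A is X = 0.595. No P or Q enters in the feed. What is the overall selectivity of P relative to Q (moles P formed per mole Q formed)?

16.4

Exit C_A = C_{A0}(1−X) = 6.31×0.405 = 2.556 kmol/m³.
A CSTR operates uniformly at the exit composition, giving r_P = 3.037 and r_Q = 0.1855 (each k·C_A^n at C_A = 2.556).
Overall selectivity = C_P/C_Q = r_Pτ/(r_Qτ) = r_P/r_Q = 16.4.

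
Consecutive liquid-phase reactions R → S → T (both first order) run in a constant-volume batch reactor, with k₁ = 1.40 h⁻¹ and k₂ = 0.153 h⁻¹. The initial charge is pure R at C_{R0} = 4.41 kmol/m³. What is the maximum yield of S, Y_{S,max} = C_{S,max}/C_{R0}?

0.762

For a first-order series the maximum intermediate yield is C_{S,max}/C_{R0} = (k₁/k₂)^[k₂/(k₂−k₁)].
= (1.40/0.153)^(0.153/(0.153−1.40)) = (9.150)^(-0.1227) = 0.7621.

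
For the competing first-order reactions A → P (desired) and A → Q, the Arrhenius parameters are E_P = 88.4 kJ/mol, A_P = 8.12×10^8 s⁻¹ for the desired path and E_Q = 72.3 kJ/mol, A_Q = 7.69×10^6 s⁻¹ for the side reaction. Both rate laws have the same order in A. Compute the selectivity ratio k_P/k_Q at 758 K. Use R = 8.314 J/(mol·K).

k_P/k_Q = (A_P/A_Q)·exp[−(E_P−E_Q)/(RT)] = (A_P/A_Q)·exp[(E_Q−E_P)/(RT)].
(E_Q−E_P)/(RT) = (72.3−88.4)×10³/(8.314×758) = -16100/6302 = -2.555.
k_P/k_Q = (8.12×10^8/7.69×10^6)·exp(-2.555) = 105.6 × 0.07771 = 8.21.

8.21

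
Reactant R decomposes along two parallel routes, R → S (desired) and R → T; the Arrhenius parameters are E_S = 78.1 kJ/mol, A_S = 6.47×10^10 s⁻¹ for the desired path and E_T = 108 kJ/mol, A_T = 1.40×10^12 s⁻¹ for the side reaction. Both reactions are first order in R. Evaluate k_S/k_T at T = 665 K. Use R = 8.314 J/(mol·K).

10.3

With equal orders, S_{S/T} = k_S/k_T = (A_S/A_T)·exp[(E_T−E_S)/(RT)].
(E_T−E_S)/(RT) = (108−78.1)×10³/(8.314×665) = 29900/5529 = 5.408.
k_S/k_T = (6.47×10^10/1.40×10^12)·exp(5.408) = 0.04621 × 223.2 = 10.3.
Since E_S < E_T, lowering the temperature improves selectivity toward S.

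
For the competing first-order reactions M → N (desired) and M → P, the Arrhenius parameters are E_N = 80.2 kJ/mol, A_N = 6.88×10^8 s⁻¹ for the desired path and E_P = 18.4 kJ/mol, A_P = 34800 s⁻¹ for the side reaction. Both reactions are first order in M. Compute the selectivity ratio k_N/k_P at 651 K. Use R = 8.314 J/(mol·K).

Since both paths have the same order in M, the concentration cancels and S_{N/P} = k_N/k_P = (A_N/A_P)·exp[(E_P−E_N)/(RT)].
(E_P−E_N)/(RT) = (18.4−80.2)×10³/(8.314×651) = -61800/5412 = -11.42.
k_N/k_P = (6.88×10^8/34800)·exp(-11.42) = 19770 × 1.099×10^-5 = 0.217.

0.217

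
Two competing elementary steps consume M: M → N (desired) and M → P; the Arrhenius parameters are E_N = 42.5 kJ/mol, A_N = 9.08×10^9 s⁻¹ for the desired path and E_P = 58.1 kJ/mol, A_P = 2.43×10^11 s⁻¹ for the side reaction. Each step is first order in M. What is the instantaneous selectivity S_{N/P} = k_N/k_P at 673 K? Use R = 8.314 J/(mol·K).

k_N/k_P = (A_N/A_P)·exp[−(E_N−E_P)/(RT)] = (A_N/A_P)·exp[(E_P−E_N)/(RT)].
(E_P−E_N)/(RT) = (58.1−42.5)×10³/(8.314×673) = 15600/5595 = 2.788.
k_N/k_P = (9.08×10^9/2.43×10^11)·exp(2.788) = 0.03737 × 16.25 = 0.607.

0.607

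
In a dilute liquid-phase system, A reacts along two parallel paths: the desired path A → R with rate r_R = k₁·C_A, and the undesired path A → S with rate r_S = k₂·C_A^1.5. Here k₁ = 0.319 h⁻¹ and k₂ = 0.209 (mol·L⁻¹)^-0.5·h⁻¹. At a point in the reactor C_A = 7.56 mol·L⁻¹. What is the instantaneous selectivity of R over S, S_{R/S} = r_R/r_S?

S_{R/S} = r_R/r_S = (k₁·C_A)/(k₂·C_A^1.5) = (k₁/k₂)·C_A^-0.5.
= (0.319×7.560) / (0.209×7.560^1.5) = 2.412/4.344 = 0.555.
The undesired path is higher order in A, so low C_A (CSTR or dilute feed) favours R.

0.555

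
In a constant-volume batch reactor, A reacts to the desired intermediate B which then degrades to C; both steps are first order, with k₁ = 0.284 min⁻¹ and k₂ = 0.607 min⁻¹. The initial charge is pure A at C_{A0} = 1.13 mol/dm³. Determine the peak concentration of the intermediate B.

0.271 mol/dm³

For a first-order series the maximum intermediate yield is C_{B,max}/C_{A0} = (k₁/k₂)^[k₂/(k₂−k₁)].
= (0.284/0.607)^(0.607/(0.607−0.284)) = (0.4679)^(1.879) = 0.2399.
C_{B,max} = 0.2399×1.13 = 0.271 mol/dm³.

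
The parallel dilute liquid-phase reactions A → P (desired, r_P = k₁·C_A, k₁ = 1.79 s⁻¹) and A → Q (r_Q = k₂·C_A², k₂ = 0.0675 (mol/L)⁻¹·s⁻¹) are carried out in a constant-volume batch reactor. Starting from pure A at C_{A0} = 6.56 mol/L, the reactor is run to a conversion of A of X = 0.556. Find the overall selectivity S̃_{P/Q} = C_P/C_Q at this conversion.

C_A = C_{A0}(1−X) = 2.913 mol/L.
Along a PFR/batch, dC_P/dC_A = −r_P/(r_P+r_Q) = −k₁/(k₁+k₂·C_A).
Integrating from C_{A0} to C_A: C_P = (1.79/0.0675)·ln[(1.79+0.0675·6.56)/(1.79+0.0675·2.91)] = 26.52·ln(2.233/1.987) = 3.098 mol/L.
C_Q = (C_{A0}−C_A)−C_P = 0.5492 mol/L; S̃_{P/Q} = 3.098/0.5492 = 5.64.

5.64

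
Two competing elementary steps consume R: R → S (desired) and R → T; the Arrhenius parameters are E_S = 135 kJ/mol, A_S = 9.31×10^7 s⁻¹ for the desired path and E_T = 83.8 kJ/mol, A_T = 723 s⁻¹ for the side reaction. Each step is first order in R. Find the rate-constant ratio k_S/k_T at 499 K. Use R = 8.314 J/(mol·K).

With equal orders, S_{S/T} = k_S/k_T = (A_S/A_T)·exp[(E_T−E_S)/(RT)].
(E_T−E_S)/(RT) = (83.8−135)×10³/(8.314×499) = -51200/4149 = -12.34.
k_S/k_T = (9.31×10^7/723)·exp(-12.34) = 1.288×10^5 × 4.368×10^-6 = 0.562.
Since E_S > E_T, raising the temperature improves selectivity toward S.

0.562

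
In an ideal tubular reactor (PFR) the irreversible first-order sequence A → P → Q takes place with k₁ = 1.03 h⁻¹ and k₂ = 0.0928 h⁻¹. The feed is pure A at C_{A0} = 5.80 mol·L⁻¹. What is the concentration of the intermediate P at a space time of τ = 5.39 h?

3.84 mol·L⁻¹

Solving the coupled first-order balances gives C_P(τ) = [k₁/(k₂−k₁)]·C_{A0}·(e^(−k₁τ) − e^(−k₂τ)).
e^(−k₁τ) = e^(−1.03×5.39) = e^(−5.552) = 0.003881; e^(−k₂τ) = e^(−0.5002) = 0.6064.
C_P = 1.03×5.80/(0.0928−1.03) × (0.003881−0.6064) = (-6.374)×(-0.6025) = 3.841 mol·L⁻¹.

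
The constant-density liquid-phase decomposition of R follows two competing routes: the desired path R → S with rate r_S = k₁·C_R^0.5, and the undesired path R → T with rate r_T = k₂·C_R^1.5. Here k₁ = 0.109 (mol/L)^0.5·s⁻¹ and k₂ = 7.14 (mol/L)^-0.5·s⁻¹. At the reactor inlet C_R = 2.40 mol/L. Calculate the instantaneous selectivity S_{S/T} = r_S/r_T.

0.00636

S_{S/T} = r_S/r_T = (k₁·C_R^0.5)/(k₂·C_R^1.5) = (k₁/k₂)·C_R⁻¹.
= (0.109×2.400^0.5) / (7.14×2.400^1.5) = 0.1689/26.55 = 0.00636.
The undesired path is higher order in R, so low C_R (CSTR or dilute feed) favours S.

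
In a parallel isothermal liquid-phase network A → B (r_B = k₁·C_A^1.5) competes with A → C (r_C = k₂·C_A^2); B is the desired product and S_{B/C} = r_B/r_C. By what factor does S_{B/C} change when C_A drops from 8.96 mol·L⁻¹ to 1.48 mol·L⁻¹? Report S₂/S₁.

2.46

S_{B/C} = (k₁/k₂)·C_A^-0.5, so S₂/S₁ = (C_{A,2}/C_{A,1})^-0.5.
= (1.48/8.96)^(-0.5) = (0.1652)^(-0.5) = 2.46.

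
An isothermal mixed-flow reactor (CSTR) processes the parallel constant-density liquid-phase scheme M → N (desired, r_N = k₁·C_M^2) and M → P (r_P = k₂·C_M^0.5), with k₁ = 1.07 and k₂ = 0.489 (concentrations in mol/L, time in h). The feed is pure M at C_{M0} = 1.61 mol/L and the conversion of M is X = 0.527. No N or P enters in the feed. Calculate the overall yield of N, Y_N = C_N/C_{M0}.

Exit C_M = C_{M0}(1−X) = 1.61×0.473 = 0.7615 mol/L.
In a CSTR the entire volume is at exit conditions, so r_N = 1.07×0.7615^2 = 0.6205 and r_P = 0.489×0.7615^0.5 = 0.4267.
Fraction of consumed M going to N: r_N/(r_N+r_P) = 0.5925.
C_N = 0.5925·C_{M0}·X = 0.5925×1.61×0.527 = 0.503 mol/L; Y_N = C_N/C_{M0} = 0.312.

0.312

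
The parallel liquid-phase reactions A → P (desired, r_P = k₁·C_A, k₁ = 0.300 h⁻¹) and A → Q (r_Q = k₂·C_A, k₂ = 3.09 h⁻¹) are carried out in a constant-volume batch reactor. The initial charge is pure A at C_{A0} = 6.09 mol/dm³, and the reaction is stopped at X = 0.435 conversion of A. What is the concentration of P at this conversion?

0.234 mol/dm³

C_A = C_{A0}(1−X) = 3.441 mol/dm³.
Both paths are first order in A, so the instantaneous fraction to P is constant: dC_P/d(−C_A) = k₁/(k₁+k₂) = 0.08850.
C_P = 0.08850·(C_{A0}−C_A) = 0.08850×2.649 = 0.234 mol/dm³.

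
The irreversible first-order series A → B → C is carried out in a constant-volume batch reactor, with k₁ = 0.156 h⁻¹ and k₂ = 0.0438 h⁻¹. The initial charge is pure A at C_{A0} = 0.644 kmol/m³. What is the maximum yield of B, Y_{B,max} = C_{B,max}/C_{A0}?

At the optimum, C_{B,max}/C_{A0} = (k₁/k₂)^[k₂/(k₂−k₁)].
= (0.156/0.0438)^(0.0438/(0.0438−0.156)) = (3.562)^(-0.3904) = 0.6090.

0.609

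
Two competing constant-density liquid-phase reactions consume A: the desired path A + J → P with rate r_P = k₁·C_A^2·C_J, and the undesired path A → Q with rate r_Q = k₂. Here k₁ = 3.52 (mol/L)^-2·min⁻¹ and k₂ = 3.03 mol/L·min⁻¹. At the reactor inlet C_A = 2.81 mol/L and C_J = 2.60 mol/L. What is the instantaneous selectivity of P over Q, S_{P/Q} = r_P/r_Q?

23.8

S_{P/Q} = r_P/r_Q = (k₁·C_A^2·C_J)/(k₂) = (k₁/k₂)·C_A^2·C_J.
= (3.52×2.810^2×2.600) / (3.03) = 72.27/3.030 = 23.8.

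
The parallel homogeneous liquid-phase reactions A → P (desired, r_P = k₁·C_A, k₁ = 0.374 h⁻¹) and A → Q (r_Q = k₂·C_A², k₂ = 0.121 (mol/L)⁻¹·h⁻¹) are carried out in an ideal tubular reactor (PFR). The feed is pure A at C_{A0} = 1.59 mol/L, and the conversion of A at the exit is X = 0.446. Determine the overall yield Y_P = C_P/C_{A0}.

C_A = C_{A0}(1−X) = 0.8809 mol/L.
Along a PFR/batch, dC_P/dC_A = −r_P/(r_P+r_Q) = −k₁/(k₁+k₂·C_A).
Integrating from C_{A0} to C_A: C_P = (0.374/0.121)·ln[(0.374+0.121·1.59)/(0.374+0.121·0.881)] = 3.091·ln(0.5664/0.4806) = 0.5078 mol/L.
Y_P = C_P/C_{A0} = 0.5078/1.59 = 0.319.

0.319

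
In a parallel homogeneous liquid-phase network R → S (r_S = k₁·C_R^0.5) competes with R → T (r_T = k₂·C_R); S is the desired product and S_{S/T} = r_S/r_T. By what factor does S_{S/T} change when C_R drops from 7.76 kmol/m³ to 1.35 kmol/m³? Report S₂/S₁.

S_{S/T} = (k₁/k₂)·C_R^-0.5, so S₂/S₁ = (C_{R,2}/C_{R,1})^-0.5.
= (1.35/7.76)^(-0.5) = (0.1740)^(-0.5) = 2.40.
Selectivity toward S rises as C_R falls — low-concentration operation is favoured.

2.40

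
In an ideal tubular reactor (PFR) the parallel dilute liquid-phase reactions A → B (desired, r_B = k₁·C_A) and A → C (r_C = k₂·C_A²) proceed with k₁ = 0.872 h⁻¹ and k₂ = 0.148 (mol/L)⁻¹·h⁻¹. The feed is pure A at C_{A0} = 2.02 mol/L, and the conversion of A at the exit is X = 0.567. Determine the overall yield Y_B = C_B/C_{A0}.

C_A = C_{A0}(1−X) = 0.8747 mol/L.
Along a PFR/batch, dC_B/dC_A = −r_B/(r_B+r_C) = −k₁/(k₁+k₂·C_A).
Integrating from C_{A0} to C_A: C_B = (0.872/0.148)·ln[(0.872+0.148·2.02)/(0.872+0.148·0.875)] = 5.892·ln(1.171/1.001) = 0.9213 mol/L.
Y_B = C_B/C_{A0} = 0.9213/2.02 = 0.456.

0.456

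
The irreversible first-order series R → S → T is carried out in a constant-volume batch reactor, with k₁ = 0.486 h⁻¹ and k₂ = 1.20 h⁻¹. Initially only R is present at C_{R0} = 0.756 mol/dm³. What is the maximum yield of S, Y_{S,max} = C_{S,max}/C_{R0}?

0.219

At the optimum, C_{S,max}/C_{R0} = (k₁/k₂)^[k₂/(k₂−k₁)].
= (0.486/1.20)^(1.20/(1.20−0.486)) = (0.4050)^(1.681) = 0.2189.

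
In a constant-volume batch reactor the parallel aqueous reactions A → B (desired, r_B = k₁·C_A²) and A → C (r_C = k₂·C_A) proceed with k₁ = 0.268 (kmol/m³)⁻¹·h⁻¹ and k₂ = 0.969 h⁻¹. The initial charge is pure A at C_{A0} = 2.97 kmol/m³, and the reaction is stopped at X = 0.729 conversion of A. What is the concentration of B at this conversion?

0.724 kmol/m³

C_A = C_{A0}(1−X) = 0.8049 kmol/m³.
Along a PFR/batch, dC_C/dC_A = −r_C/(r_B+r_C) = −k₂/(k₂+k₁·C_A).
Integrating from C_{A0} to C_A: C_C = (0.969/0.268)·ln[(0.969+0.268·2.97)/(0.969+0.268·0.805)] = 3.616·ln(1.765/1.185) = 1.441 kmol/m³.
Then C_B = (C_{A0}−C_A) − C_C = 2.165 − 1.441 = 0.7238 kmol/m³.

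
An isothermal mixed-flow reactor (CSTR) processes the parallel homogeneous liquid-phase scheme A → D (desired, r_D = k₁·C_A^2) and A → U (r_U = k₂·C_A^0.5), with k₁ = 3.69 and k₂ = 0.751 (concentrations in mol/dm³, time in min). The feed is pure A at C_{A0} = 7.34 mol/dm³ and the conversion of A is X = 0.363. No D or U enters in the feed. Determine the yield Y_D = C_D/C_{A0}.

0.356

Exit C_A = C_{A0}(1−X) = 7.34×0.637 = 4.676 mol/dm³.
In a CSTR the entire volume is at exit conditions, so r_D = 3.69×4.676^2 = 80.67 and r_U = 0.751×4.676^0.5 = 1.624.
Fraction of consumed A going to D: r_D/(r_D+r_U) = 0.9803.
C_D = 0.9803·C_{A0}·X = 0.9803×7.34×0.363 = 2.61 mol/dm³; Y_D = C_D/C_{A0} = 0.356.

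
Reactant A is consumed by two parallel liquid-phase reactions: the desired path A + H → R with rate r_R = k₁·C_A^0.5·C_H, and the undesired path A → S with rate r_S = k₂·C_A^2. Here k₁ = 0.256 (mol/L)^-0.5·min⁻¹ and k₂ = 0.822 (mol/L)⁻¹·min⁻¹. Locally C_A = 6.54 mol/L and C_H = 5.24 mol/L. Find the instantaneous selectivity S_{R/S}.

S_{R/S} = r_R/r_S = (k₁·C_A^0.5·C_H)/(k₂·C_A^2) = (k₁/k₂)·C_A^-1.5·C_H.
= (0.256×6.540^0.5×5.240) / (0.822×6.540^2) = 3.431/35.16 = 0.0976.
The undesired path is higher order in A, so low C_A (CSTR or dilute feed) favours R.

0.0976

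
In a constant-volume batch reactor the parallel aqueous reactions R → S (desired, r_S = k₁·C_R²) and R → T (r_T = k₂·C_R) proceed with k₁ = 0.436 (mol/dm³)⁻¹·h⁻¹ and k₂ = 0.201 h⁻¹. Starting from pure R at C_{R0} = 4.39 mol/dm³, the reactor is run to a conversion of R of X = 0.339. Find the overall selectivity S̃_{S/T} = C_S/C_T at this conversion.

7.81

C_R = C_{R0}(1−X) = 2.902 mol/dm³.
Along a PFR/batch, dC_T/dC_R = −r_T/(r_S+r_T) = −k₂/(k₂+k₁·C_R).
Integrating from C_{R0} to C_R: C_T = (0.201/0.436)·ln[(0.201+0.436·4.39)/(0.201+0.436·2.90)] = 0.4610·ln(2.115/1.466) = 0.1689 mol/dm³.
Then C_S = (C_{R0}−C_R) − C_T = 1.488 − 0.1689 = 1.319 mol/dm³.
S̃_{S/T} = C_S/C_T = 1.319/0.1689 = 7.81.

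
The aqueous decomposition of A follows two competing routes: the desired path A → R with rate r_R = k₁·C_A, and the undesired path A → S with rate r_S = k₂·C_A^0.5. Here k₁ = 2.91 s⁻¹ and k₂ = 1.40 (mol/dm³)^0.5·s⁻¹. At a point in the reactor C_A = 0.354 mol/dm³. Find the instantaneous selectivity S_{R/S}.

S_{R/S} = r_R/r_S = (k₁·C_A)/(k₂·C_A^0.5) = (k₁/k₂)·C_A^0.5.
= (2.91×0.3540) / (1.40×0.3540^0.5) = 1.030/0.8330 = 1.24.
Since the desired path is higher order in A, keeping C_A high (PFR or concentrated feed) favours R.

1.24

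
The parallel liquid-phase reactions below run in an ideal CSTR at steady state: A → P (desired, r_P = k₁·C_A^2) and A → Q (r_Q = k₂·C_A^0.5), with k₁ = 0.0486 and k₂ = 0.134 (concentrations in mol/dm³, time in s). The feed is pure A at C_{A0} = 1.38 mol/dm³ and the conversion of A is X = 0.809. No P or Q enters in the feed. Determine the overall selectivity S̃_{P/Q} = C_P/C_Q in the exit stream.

0.0491

Exit C_A = C_{A0}(1−X) = 1.38×0.191 = 0.2636 mol/dm³.
A CSTR operates uniformly at the exit composition, giving r_P = 0.003376 and r_Q = 0.06880 (each k·C_A^n at C_A = 0.2636).
Overall selectivity = C_P/C_Q = r_Pτ/(r_Qτ) = r_P/r_Q = 0.0491.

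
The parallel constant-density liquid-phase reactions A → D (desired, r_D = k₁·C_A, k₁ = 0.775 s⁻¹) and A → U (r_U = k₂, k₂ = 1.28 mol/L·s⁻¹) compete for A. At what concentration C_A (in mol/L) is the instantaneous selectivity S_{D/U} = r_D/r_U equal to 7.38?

12.2 mol/L

S_{D/U} = (k₁/k₂)·C_A ⇒ C_A = S·k₂/k₁.
= 7.38×1.28/0.775 = 12.2 mol/L.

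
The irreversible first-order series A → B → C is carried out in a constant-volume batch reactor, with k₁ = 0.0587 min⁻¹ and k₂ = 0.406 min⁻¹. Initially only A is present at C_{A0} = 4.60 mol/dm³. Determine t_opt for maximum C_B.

Setting dC_B/dt = 0 gives t_opt = ln(k₂/k₁)/(k₂−k₁).
= ln(0.406/0.0587)/(0.406−0.0587) = ln(6.917)/0.3473 = 1.934/0.3473 = 5.57 min.

5.57 min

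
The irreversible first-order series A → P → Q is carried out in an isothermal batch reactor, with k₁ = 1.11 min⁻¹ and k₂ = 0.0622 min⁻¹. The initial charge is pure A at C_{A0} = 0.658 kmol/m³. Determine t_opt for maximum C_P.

2.75 min

For first-order series the maximum of C_P occurs at t_opt = ln(k₂/k₁)/(k₂−k₁).
= ln(0.0622/1.11)/(0.0622−1.11) = ln(0.05604)/-1.048 = -2.882/-1.048 = 2.75 min.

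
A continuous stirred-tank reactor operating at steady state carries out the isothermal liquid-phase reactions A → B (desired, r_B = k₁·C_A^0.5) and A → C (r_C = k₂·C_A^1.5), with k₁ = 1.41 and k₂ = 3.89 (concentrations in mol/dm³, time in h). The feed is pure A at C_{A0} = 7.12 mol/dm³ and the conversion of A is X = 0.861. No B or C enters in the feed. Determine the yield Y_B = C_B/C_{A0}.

0.231

Exit C_A = C_{A0}(1−X) = 7.12×0.139 = 0.9897 mol/dm³.
In a CSTR the entire volume is at exit conditions, so r_B = 1.41×0.9897^0.5 = 1.403 and r_C = 3.89×0.9897^1.5 = 3.830.
Fraction of consumed A going to B: r_B/(r_B+r_C) = 0.2681.
C_B = 0.2681·C_{A0}·X = 0.2681×7.12×0.861 = 1.64 mol/dm³; Y_B = C_B/C_{A0} = 0.231.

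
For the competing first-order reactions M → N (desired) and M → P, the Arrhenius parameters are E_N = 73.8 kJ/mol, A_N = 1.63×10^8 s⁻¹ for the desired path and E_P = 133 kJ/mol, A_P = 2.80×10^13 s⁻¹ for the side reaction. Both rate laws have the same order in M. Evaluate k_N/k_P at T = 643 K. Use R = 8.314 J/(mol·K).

Since both paths have the same order in M, the concentration cancels and S_{N/P} = k_N/k_P = (A_N/A_P)·exp[(E_P−E_N)/(RT)].
(E_P−E_N)/(RT) = (133−73.8)×10³/(8.314×643) = 59200/5346 = 11.07.
k_N/k_P = (1.63×10^8/2.80×10^13)·exp(11.07) = 5.821×10^-6 × 64467 = 0.375.
Since E_N < E_P, lowering the temperature improves selectivity toward N.

0.375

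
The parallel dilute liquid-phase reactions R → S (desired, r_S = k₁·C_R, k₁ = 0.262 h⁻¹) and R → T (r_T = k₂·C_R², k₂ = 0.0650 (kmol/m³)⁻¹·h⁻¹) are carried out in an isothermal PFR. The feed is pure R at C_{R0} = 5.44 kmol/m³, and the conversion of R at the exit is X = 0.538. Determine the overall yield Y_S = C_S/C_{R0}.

C_R = C_{R0}(1−X) = 2.513 kmol/m³.
Along a PFR/batch, dC_S/dC_R = −r_S/(r_S+r_T) = −k₁/(k₁+k₂·C_R).
Integrating from C_{R0} to C_R: C_S = (0.262/0.0650)·ln[(0.262+0.0650·5.44)/(0.262+0.0650·2.51)] = 4.031·ln(0.6156/0.4254) = 1.490 kmol/m³.
Y_S = C_S/C_{R0} = 1.490/5.44 = 0.274.

0.274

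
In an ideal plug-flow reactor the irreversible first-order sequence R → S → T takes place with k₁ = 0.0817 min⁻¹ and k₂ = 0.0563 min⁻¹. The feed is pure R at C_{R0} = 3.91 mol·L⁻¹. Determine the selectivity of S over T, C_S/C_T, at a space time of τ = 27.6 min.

0.620

For first-order series with pure R initially, C_S(τ) = k₁C_{R0}/(k₂−k₁)·(e^(−k₁τ) − e^(−k₂τ)).
e^(−k₁τ) = e^(−0.0817×27.6) = e^(−2.255) = 0.1049; e^(−k₂τ) = e^(−1.554) = 0.2114.
C_S = 0.0817×3.91/(0.0563−0.0817) × (0.1049−0.2114) = (-12.58)×(-0.1065) = 1.340 mol·L⁻¹.
C_R = C_{R0}e^(−k₁τ) = 0.4101 mol·L⁻¹, so C_T = C_{R0}−C_R−C_S = 2.160 mol·L⁻¹; C_S/C_T = 0.620.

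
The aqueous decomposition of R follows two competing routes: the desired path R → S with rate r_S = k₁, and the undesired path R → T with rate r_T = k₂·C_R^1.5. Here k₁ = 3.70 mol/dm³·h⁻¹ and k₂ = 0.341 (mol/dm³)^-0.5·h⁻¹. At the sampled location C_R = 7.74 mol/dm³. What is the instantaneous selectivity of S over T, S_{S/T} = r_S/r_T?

S_{S/T} = r_S/r_T = (k₁)/(k₂·C_R^1.5) = (k₁/k₂)·C_R^-1.5.
= (3.70) / (0.341×7.740^1.5) = 3.700/7.343 = 0.504.

0.504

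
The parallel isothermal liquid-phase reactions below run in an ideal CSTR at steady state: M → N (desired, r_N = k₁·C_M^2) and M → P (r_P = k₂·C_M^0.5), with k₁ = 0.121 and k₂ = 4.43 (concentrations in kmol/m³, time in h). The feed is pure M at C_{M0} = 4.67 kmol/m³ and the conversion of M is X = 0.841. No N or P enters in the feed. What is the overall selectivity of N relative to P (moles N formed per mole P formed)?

0.0175

Exit C_M = C_{M0}(1−X) = 4.67×0.159 = 0.7425 kmol/m³.
Rates in a CSTR are evaluated at the outlet concentration: r_N = 0.121×0.7425^2 = 0.06671, r_P = 4.43×0.7425^0.5 = 3.817.
Overall selectivity = C_N/C_P = r_Nτ/(r_Pτ) = r_N/r_P = 0.0175.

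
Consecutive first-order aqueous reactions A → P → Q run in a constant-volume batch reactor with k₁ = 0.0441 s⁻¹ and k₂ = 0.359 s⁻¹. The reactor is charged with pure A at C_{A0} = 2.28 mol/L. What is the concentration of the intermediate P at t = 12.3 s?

0.182 mol/L

Solving the coupled first-order balances gives C_P(t) = [k₁/(k₂−k₁)]·C_{A0}·(e^(−k₁t) − e^(−k₂t)).
e^(−k₁t) = e^(−0.0441×12.3) = e^(−0.5424) = 0.5813; e^(−k₂t) = e^(−4.416) = 0.01209.
C_P = 0.0441×2.28/(0.359−0.0441) × (0.5813−0.01209) = 0.3193×0.5692 = 0.1818 mol/L.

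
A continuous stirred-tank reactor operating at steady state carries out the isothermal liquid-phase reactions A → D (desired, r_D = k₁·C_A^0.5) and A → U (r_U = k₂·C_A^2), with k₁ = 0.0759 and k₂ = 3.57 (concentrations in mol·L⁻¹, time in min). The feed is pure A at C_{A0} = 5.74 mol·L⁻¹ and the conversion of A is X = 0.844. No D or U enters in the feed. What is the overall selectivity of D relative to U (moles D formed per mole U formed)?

0.0251

Exit C_A = C_{A0}(1−X) = 5.74×0.156 = 0.8954 mol·L⁻¹.
In a CSTR the entire volume is at exit conditions, so r_D = 0.0759×0.8954^0.5 = 0.07182 and r_U = 3.57×0.8954^2 = 2.862.
Overall selectivity = C_D/C_U = r_Dτ/(r_Uτ) = r_D/r_U = 0.0251.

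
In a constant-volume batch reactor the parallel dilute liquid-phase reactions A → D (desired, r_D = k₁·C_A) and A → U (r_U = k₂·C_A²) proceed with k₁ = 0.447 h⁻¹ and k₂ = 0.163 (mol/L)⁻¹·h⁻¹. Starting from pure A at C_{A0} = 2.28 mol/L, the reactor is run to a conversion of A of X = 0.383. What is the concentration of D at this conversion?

C_A = C_{A0}(1−X) = 1.407 mol/L.
Along a PFR/batch, dC_D/dC_A = −r_D/(r_D+r_U) = −k₁/(k₁+k₂·C_A).
Integrating from C_{A0} to C_A: C_D = (0.447/0.163)·ln[(0.447+0.163·2.28)/(0.447+0.163·1.41)] = 2.742·ln(0.8186/0.6763) = 0.5238 mol/L.

0.524 mol/L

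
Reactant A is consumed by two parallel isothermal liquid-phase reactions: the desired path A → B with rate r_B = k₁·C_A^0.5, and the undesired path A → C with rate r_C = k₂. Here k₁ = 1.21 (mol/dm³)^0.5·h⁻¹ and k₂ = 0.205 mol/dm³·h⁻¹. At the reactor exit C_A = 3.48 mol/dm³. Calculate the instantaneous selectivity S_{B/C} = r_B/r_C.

11.0

S_{B/C} = r_B/r_C = (k₁·C_A^0.5)/(k₂) = (k₁/k₂)·C_A^0.5.
= (1.21×3.480^0.5) / (0.205) = 2.257/0.2050 = 11.0.
Since the desired path is higher order in A, keeping C_A high (PFR or concentrated feed) favours B.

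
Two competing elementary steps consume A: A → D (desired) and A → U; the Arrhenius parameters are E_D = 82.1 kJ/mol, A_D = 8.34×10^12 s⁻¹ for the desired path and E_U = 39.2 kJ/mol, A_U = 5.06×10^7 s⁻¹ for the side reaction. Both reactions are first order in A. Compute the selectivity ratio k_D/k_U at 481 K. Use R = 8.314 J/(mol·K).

Since both paths have the same order in A, the concentration cancels and S_{D/U} = k_D/k_U = (A_D/A_U)·exp[(E_U−E_D)/(RT)].
(E_U−E_D)/(RT) = (39.2−82.1)×10³/(8.314×481) = -42900/3999 = -10.73.
k_D/k_U = (8.34×10^12/5.06×10^7)·exp(-10.73) = 1.648×10^5 × 2.193×10^-5 = 3.61.

3.61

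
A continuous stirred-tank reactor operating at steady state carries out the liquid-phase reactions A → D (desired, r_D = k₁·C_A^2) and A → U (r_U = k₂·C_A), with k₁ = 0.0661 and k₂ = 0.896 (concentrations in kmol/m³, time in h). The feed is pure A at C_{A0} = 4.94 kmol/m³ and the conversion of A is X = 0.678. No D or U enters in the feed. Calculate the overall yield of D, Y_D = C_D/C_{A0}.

Exit C_A = C_{A0}(1−X) = 4.94×0.322 = 1.591 kmol/m³.
A CSTR operates uniformly at the exit composition, giving r_D = 0.1673 and r_U = 1.425 (each k·C_A^n at C_A = 1.591).
Fraction of consumed A going to D: r_D/(r_D+r_U) = 0.1050.
C_D = 0.1050·C_{A0}·X = 0.1050×4.94×0.678 = 0.352 kmol/m³; Y_D = C_D/C_{A0} = 0.0712.

0.0712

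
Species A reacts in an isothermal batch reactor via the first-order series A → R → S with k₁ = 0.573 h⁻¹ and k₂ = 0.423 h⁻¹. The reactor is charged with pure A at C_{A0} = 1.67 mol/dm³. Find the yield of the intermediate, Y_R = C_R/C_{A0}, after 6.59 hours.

The intermediate concentration in a first-order A→B→C sequence is C_R = k₁C_{A0}(e^(−k₁t) − e^(−k₂t))/(k₂−k₁).
e^(−k₁t) = e^(−0.573×6.59) = e^(−3.776) = 0.02291; e^(−k₂t) = e^(−2.788) = 0.06157.
C_R = 0.573×1.67/(0.423−0.573) × (0.02291−0.06157) = (-6.379)×(-0.03866) = 0.2466 mol/dm³.
Y_R = C_R/C_{A0} = 0.2466/1.67 = 0.148.

0.148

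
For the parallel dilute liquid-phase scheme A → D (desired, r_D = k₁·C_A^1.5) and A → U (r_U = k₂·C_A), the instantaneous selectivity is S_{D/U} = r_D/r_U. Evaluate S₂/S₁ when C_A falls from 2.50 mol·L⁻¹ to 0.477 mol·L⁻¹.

0.437

S_{D/U} = (k₁/k₂)·C_A^0.5, so S₂/S₁ = (C_{A,2}/C_{A,1})^0.5.
= (0.477/2.50)^0.5 = (0.1908)^0.5 = 0.437.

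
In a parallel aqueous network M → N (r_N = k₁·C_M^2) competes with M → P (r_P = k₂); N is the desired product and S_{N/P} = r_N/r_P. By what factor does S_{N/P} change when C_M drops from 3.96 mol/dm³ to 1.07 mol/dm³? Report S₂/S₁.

0.0730

S_{N/P} = (k₁/k₂)·C_M^2, so S₂/S₁ = (C_{M,2}/C_{M,1})^2.
= (1.07/3.96)^2 = (0.2702)^2 = 0.0730.
Selectivity toward N falls as C_M falls — high-concentration operation is favoured.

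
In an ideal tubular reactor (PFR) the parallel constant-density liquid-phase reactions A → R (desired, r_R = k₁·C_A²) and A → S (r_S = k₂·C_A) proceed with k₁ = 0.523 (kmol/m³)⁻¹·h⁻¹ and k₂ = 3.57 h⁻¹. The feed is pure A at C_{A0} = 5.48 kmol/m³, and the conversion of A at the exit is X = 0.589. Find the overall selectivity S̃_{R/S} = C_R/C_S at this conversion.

C_A = C_{A0}(1−X) = 2.252 kmol/m³.
Along a PFR/batch, dC_S/dC_A = −r_S/(r_R+r_S) = −k₂/(k₂+k₁·C_A).
Integrating from C_{A0} to C_A: C_S = (3.57/0.523)·ln[(3.57+0.523·5.48)/(3.57+0.523·2.25)] = 6.826·ln(6.436/4.748) = 2.076 kmol/m³.
Then C_R = (C_{A0}−C_A) − C_S = 3.228 − 2.076 = 1.151 kmol/m³.
S̃_{R/S} = C_R/C_S = 1.151/2.076 = 0.554.

0.554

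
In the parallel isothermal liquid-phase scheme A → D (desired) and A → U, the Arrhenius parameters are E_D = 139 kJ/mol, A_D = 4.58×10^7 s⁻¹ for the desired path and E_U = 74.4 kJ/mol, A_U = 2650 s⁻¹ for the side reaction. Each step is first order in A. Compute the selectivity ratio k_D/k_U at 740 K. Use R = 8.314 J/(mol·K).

0.476

With equal orders, S_{D/U} = k_D/k_U = (A_D/A_U)·exp[(E_U−E_D)/(RT)].
(E_U−E_D)/(RT) = (74.4−139)×10³/(8.314×740) = -64600/6152 = -10.50.
k_D/k_U = (4.58×10^7/2650)·exp(-10.50) = 17283 × 2.754×10^-5 = 0.476.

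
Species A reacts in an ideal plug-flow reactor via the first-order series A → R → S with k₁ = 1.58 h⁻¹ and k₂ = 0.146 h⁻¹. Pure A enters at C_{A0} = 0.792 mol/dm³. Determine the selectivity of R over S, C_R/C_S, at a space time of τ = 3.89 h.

1.66

For first-order series with pure A initially, C_R(τ) = k₁C_{A0}/(k₂−k₁)·(e^(−k₁τ) − e^(−k₂τ)).
e^(−k₁τ) = e^(−1.58×3.89) = e^(−6.146) = 0.002142; e^(−k₂τ) = e^(−0.5679) = 0.5667.
C_R = 1.58×0.792/(0.146−1.58) × (0.002142−0.5667) = (-0.8726)×(-0.5646) = 0.4926 mol/dm³.
C_A = C_{A0}e^(−k₁τ) = 0.001696 mol/dm³, so C_S = C_{A0}−C_A−C_R = 0.2977 mol/dm³; C_R/C_S = 1.66.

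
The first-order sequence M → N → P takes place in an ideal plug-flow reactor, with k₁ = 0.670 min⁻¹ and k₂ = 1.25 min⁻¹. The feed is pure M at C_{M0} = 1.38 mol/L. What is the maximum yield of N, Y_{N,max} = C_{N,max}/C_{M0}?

0.261

Evaluating C_N at τ_opt = ln(k₂/k₁)/(k₂−k₁) gives C_{N,max}/C_{M0} = (k₁/k₂)^[k₂/(k₂−k₁)].
= (0.670/1.25)^(1.25/(1.25−0.670)) = (0.5360)^(2.155) = 0.2608.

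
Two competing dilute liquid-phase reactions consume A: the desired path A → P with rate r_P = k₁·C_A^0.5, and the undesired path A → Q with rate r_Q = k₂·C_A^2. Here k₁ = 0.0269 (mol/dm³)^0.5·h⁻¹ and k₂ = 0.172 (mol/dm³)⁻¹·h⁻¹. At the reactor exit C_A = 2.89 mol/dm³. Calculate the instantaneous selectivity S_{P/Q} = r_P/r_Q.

0.0318

S_{P/Q} = r_P/r_Q = (k₁·C_A^0.5)/(k₂·C_A^2) = (k₁/k₂)·C_A^-1.5.
= (0.0269×2.890^0.5) / (0.172×2.890^2) = 0.04573/1.437 = 0.0318.
The undesired path is higher order in A, so low C_A (CSTR or dilute feed) favours P.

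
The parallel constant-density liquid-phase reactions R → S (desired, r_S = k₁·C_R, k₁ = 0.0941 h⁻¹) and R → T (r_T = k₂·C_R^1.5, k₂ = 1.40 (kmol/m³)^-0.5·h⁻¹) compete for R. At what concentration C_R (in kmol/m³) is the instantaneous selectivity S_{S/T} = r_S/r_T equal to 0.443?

S_{S/T} = (k₁/k₂)·C_R^-0.5 ⇒ C_R = (S·k₂/k₁)^(-2).
= (0.443×1.40/0.0941)^(-2) = (6.591)^(-2) = 0.0230 kmol/m³.

0.0230 kmol/m³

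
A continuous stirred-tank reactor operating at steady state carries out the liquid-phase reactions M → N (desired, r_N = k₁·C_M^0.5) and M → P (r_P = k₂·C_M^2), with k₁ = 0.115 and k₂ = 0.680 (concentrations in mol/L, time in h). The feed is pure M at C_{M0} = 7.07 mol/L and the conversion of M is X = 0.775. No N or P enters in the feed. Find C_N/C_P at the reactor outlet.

0.0843

Exit C_M = C_{M0}(1−X) = 7.07×0.225 = 1.591 mol/L.
A CSTR operates uniformly at the exit composition, giving r_N = 0.1450 and r_P = 1.721 (each k·C_M^n at C_M = 1.591).
Overall selectivity = C_N/C_P = r_Nτ/(r_Pτ) = r_N/r_P = 0.0843.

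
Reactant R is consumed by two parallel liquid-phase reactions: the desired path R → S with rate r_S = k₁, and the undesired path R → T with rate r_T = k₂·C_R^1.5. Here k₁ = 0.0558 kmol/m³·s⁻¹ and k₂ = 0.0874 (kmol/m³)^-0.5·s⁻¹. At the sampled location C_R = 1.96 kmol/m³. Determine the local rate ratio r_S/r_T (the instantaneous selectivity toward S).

S_{S/T} = r_S/r_T = (k₁)/(k₂·C_R^1.5) = (k₁/k₂)·C_R^-1.5.
= (0.0558) / (0.0874×1.960^1.5) = 0.05580/0.2398 = 0.233.
The undesired path is higher order in R, so low C_R (CSTR or dilute feed) favours S.

0.233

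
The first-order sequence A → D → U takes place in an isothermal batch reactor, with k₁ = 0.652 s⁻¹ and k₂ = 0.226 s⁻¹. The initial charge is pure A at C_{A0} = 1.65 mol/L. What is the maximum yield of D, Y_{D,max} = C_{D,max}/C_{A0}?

At the optimum, C_{D,max}/C_{A0} = (k₁/k₂)^[k₂/(k₂−k₁)].
= (0.652/0.226)^(0.226/(0.226−0.652)) = (2.885)^(-0.5305) = 0.5700.

0.570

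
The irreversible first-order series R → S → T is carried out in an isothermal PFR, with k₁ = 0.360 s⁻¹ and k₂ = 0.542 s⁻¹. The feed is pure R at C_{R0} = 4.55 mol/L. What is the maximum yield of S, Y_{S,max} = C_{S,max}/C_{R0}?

For a first-order series the maximum intermediate yield is C_{S,max}/C_{R0} = (k₁/k₂)^[k₂/(k₂−k₁)].
= (0.360/0.542)^(0.542/(0.542−0.360)) = (0.6642)^(2.978) = 0.2957.

0.296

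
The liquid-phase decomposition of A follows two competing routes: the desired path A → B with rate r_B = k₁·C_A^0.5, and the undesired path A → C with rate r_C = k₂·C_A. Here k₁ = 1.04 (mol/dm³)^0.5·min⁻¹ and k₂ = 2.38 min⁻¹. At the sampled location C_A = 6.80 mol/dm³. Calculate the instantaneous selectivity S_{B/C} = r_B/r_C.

S_{B/C} = r_B/r_C = (k₁·C_A^0.5)/(k₂·C_A) = (k₁/k₂)·C_A^-0.5.
= (1.04×6.800^0.5) / (2.38×6.800) = 2.712/16.18 = 0.168.
The undesired path is higher order in A, so low C_A (CSTR or dilute feed) favours B.

0.168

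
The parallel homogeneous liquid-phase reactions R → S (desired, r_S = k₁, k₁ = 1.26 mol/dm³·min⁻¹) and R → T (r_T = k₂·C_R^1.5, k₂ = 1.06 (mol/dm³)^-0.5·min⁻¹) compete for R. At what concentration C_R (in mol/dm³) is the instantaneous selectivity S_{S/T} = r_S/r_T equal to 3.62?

0.476 mol/dm³

S_{S/T} = (k₁/k₂)·C_R^-1.5 ⇒ C_R = (S·k₂/k₁)^(1/(-1.5)).
= (3.62×1.06/1.26)^(-0.6667) = (3.045)^(-0.6667) = 0.476 mol/dm³.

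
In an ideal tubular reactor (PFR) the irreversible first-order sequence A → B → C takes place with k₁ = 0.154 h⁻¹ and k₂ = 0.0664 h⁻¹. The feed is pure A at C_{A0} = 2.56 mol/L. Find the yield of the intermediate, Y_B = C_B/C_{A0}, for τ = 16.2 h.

0.455

The intermediate concentration in a first-order A→B→C sequence is C_B = k₁C_{A0}(e^(−k₁τ) − e^(−k₂τ))/(k₂−k₁).
e^(−k₁τ) = e^(−0.154×16.2) = e^(−2.495) = 0.08251; e^(−k₂τ) = e^(−1.076) = 0.3411.
C_B = 0.154×2.56/(0.0664−0.154) × (0.08251−0.3411) = (-4.500)×(-0.2586) = 1.164 mol/L.
Y_B = C_B/C_{A0} = 1.164/2.56 = 0.455.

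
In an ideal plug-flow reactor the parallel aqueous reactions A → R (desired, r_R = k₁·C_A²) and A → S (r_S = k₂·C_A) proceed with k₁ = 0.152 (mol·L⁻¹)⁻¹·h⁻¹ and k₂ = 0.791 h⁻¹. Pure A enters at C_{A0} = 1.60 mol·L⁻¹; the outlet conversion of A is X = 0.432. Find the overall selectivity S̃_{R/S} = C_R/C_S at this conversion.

0.240

C_A = C_{A0}(1−X) = 0.9088 mol·L⁻¹.
Along a PFR/batch, dC_S/dC_A = −r_S/(r_R+r_S) = −k₂/(k₂+k₁·C_A).
Integrating from C_{A0} to C_A: C_S = (0.791/0.152)·ln[(0.791+0.152·1.60)/(0.791+0.152·0.909)] = 5.204·ln(1.034/0.9291) = 0.5575 mol·L⁻¹.
Then C_R = (C_{A0}−C_A) − C_S = 0.6912 − 0.5575 = 0.1337 mol·L⁻¹.
S̃_{R/S} = C_R/C_S = 0.1337/0.5575 = 0.240.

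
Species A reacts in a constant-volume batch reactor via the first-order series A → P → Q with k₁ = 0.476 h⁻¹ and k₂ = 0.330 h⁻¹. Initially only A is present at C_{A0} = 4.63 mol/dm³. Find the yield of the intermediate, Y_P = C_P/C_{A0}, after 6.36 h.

Solving the coupled first-order balances gives C_P(t) = [k₁/(k₂−k₁)]·C_{A0}·(e^(−k₁t) − e^(−k₂t)).
e^(−k₁t) = e^(−0.476×6.36) = e^(−3.027) = 0.04844; e^(−k₂t) = e^(−2.099) = 0.1226.
C_P = 0.476×4.63/(0.330−0.476) × (0.04844−0.1226) = (-15.10)×(-0.07416) = 1.119 mol/dm³.
Y_P = C_P/C_{A0} = 1.119/4.63 = 0.242.

0.242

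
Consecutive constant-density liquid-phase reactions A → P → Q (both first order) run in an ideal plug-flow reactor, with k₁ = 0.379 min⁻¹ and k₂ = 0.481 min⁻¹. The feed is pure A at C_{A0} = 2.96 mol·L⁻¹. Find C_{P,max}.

0.962 mol·L⁻¹

For a first-order series the maximum intermediate yield is C_{P,max}/C_{A0} = (k₁/k₂)^[k₂/(k₂−k₁)].
= (0.379/0.481)^(0.481/(0.481−0.379)) = (0.7879)^(4.716) = 0.3250.
C_{P,max} = 0.3250×2.96 = 0.962 mol·L⁻¹.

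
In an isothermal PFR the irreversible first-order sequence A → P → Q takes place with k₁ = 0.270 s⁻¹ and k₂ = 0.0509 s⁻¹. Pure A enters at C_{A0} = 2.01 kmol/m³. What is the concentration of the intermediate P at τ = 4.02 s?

1.18 kmol/m³

The intermediate concentration in a first-order A→B→C sequence is C_P = k₁C_{A0}(e^(−k₁τ) − e^(−k₂τ))/(k₂−k₁).
e^(−k₁τ) = e^(−0.270×4.02) = e^(−1.085) = 0.3378; e^(−k₂τ) = e^(−0.2046) = 0.8150.
C_P = 0.270×2.01/(0.0509−0.270) × (0.3378−0.8150) = (-2.477)×(-0.4772) = 1.182 kmol/m³.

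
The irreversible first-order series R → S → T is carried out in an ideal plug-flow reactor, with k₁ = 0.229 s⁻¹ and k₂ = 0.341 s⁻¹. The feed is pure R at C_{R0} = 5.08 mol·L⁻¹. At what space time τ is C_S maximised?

Setting dC_S/dτ = 0 gives τ_opt = ln(k₂/k₁)/(k₂−k₁).
= ln(0.341/0.229)/(0.341−0.229) = ln(1.489)/0.1120 = 0.3982/0.1120 = 3.56 s.

3.56 s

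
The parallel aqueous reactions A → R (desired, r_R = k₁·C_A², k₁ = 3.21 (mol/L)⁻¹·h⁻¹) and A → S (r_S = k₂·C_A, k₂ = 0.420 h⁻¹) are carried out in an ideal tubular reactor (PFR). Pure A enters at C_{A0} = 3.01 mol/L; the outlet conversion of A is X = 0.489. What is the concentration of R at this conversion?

C_A = C_{A0}(1−X) = 1.538 mol/L.
Along a PFR/batch, dC_S/dC_A = −r_S/(r_R+r_S) = −k₂/(k₂+k₁·C_A).
Integrating from C_{A0} to C_A: C_S = (0.420/3.21)·ln[(0.420+3.21·3.01)/(0.420+3.21·1.54)] = 0.1308·ln(10.08/5.357) = 0.08273 mol/L.
Then C_R = (C_{A0}−C_A) − C_S = 1.472 − 0.08273 = 1.389 mol/L.

1.39 mol/L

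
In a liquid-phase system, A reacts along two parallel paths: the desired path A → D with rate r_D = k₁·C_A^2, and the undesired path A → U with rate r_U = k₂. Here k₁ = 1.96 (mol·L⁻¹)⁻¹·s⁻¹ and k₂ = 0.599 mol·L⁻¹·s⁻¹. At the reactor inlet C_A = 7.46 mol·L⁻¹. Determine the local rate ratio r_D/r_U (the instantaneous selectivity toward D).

182

S_{D/U} = r_D/r_U = (k₁·C_A^2)/(k₂) = (k₁/k₂)·C_A^2.
= (1.96×7.460^2) / (0.599) = 109.1/0.5990 = 182.
Since the desired path is higher order in A, keeping C_A high (PFR or concentrated feed) favours D.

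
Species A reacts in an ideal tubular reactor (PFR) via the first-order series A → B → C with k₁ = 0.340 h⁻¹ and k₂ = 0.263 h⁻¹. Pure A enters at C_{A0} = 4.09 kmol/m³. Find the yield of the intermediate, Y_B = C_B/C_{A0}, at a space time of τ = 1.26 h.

The intermediate concentration in a first-order A→B→C sequence is C_B = k₁C_{A0}(e^(−k₁τ) − e^(−k₂τ))/(k₂−k₁).
e^(−k₁τ) = e^(−0.340×1.26) = e^(−0.4284) = 0.6516; e^(−k₂τ) = e^(−0.3314) = 0.7179.
C_B = 0.340×4.09/(0.263−0.340) × (0.6516−0.7179) = (-18.06)×(-0.06638) = 1.199 kmol/m³.
Y_B = C_B/C_{A0} = 1.199/4.09 = 0.293.

0.293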